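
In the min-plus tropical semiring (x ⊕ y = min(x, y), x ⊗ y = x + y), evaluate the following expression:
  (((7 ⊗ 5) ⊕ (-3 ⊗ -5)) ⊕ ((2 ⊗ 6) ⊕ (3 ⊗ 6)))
(((7 ⊗ 5) ⊕ (-3 ⊗ -5)) ⊕ ((2 ⊗ 6) ⊕ (3 ⊗ 6))) = -8

Expand innermost to outermost. Recall ⊕ takes the minimum of its arguments and ⊗ takes their sum. Working out the expression (((7 ⊗ 5) ⊕ (-3 ⊗ -5)) ⊕ ((2 ⊗ 6) ⊕ (3 ⊗ 6))) gives -8.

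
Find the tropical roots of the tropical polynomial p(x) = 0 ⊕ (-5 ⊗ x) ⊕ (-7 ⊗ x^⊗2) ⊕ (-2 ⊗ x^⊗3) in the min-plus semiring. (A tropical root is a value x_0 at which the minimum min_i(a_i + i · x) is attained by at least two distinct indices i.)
Roots: {-5, 2, 5}

Each tropical root is a break point of the lower envelope of the lines y = a_i + i · x (there are 4 lines, with slopes 0, 1, ..., 3). Only the lines that attain the minimum somewhere contribute to roots; other lines are dominated. Here the surviving (envelope) indices are i = 3, i = 2, i = 1, i = 0.
Intersections between consecutive envelope lines give the roots: for adjacent envelope indices i < j the intersection is x = (a_i − a_j) / (j − i). Reading off the sorted break points: {-5, 2, 5}.
Verification: at each break x_0, at least two indices attain the minimum of min_i(a_i + i · x_0).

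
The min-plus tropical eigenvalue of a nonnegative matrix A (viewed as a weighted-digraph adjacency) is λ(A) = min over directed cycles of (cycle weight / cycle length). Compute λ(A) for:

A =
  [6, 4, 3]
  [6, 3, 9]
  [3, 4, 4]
λ(A) = 3

Enumerate directed cycles and compute their means (weight / length). Sample:
  cycle 0 → 0: weight = 6, length = 1, mean = 6/1 ≈ 6.000
  cycle 1 → 1: weight = 3, length = 1, mean = 3/1 ≈ 3.000
  cycle 2 → 2: weight = 4, length = 1, mean = 4/1 ≈ 4.000
  cycle 0 → 1 → 0: weight = 10, length = 2, mean = 10/2 ≈ 5.000
  cycle 0 → 2 → 0: weight = 6, length = 2, mean = 6/2 ≈ 3.000
  cycle 1 → 0 → 1: weight = 10, length = 2, mean = 10/2 ≈ 5.000
Minimum mean = 3.000, attained e.g. along the cycle 1 → 1 with weight 3 and length 1. So λ(A) = 3/1 = 3.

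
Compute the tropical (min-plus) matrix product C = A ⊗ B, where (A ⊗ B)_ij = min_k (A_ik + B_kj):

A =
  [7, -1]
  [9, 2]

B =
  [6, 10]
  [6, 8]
A ⊗ B =
  [5, 7]
  [8, 10]

Apply the min-plus product entry-by-entry:
  C[0][0] = min over k of (A[0][0] + B[0][0] = 7 + 6 = 13, A[0][1] + B[1][0] = -1 + 6 = 5) = 5 (attained at k = 1)
  C[0][1] = min over k of (A[0][0] + B[0][1] = 7 + 10 = 17, A[0][1] + B[1][1] = -1 + 8 = 7) = 7 (attained at k = 1)
  C[1][0] = min over k of (A[1][0] + B[0][0] = 9 + 6 = 15, A[1][1] + B[1][0] = 2 + 6 = 8) = 8 (attained at k = 1)
  C[1][1] = min over k of (A[1][0] + B[0][1] = 9 + 10 = 19, A[1][1] + B[1][1] = 2 + 8 = 10) = 10 (attained at k = 1)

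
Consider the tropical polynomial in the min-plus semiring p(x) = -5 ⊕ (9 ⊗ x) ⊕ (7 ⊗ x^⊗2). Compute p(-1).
p(-1) = -5

A tropical monomial a ⊗ x^⊗i evaluates to a + i · x. Evaluating each term at x = -1:
  Term 0 contributes -5 + 0 · -1 = -5
  Term 1 contributes 9 + 1 · -1 = 8
  Term 2 contributes 7 + 2 · -1 = 5
p(-1) = ⊕ of these = min[-5, 8, 5] = -5.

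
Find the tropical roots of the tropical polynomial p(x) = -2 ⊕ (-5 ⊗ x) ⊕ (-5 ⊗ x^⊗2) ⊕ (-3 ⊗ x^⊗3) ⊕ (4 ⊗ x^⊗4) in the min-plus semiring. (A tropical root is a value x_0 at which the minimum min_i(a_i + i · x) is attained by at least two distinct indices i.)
Roots: {-7, -2, 0, 3}

Each tropical root is a break point of the lower envelope of the lines y = a_i + i · x (there are 5 lines, with slopes 0, 1, ..., 4). Only the lines that attain the minimum somewhere contribute to roots; other lines are dominated. Here the surviving (envelope) indices are i = 4, i = 3, i = 2, i = 1, i = 0.
Intersections between consecutive envelope lines give the roots: for adjacent envelope indices i < j the intersection is x = (a_i − a_j) / (j − i). Reading off the sorted break points: {-7, -2, 0, 3}.
Verification: at each break x_0, at least two indices attain the minimum of min_i(a_i + i · x_0).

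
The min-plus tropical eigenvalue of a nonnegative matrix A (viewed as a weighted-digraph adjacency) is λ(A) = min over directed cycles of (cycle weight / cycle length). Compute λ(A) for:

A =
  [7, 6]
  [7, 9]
λ(A) = 13/2

Enumerate directed cycles and compute their means (weight / length). Sample:
  cycle 0 → 0: weight = 7, length = 1, mean = 7/1 ≈ 7.000
  cycle 1 → 1: weight = 9, length = 1, mean = 9/1 ≈ 9.000
  cycle 0 → 1 → 0: weight = 13, length = 2, mean = 13/2 ≈ 6.500
  cycle 1 → 0 → 1: weight = 13, length = 2, mean = 13/2 ≈ 6.500
Minimum mean = 6.500, attained e.g. along the cycle 0 → 1 → 0 with weight 13 and length 2. So λ(A) = 13/2 = 13/2.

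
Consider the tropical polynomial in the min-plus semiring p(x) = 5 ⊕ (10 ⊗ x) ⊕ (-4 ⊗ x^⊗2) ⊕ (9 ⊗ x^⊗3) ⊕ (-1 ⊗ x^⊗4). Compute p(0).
p(0) = -4

A tropical monomial a ⊗ x^⊗i evaluates to a + i · x. Evaluating each term at x = 0:
  Term 0 contributes 5 + 0 · 0 = 5
  Term 1 contributes 10 + 1 · 0 = 10
  Term 2 contributes -4 + 2 · 0 = -4
  Term 3 contributes 9 + 3 · 0 = 9
  Term 4 contributes -1 + 4 · 0 = -1
p(0) = ⊕ of these = min[5, 10, -4, 9, -1] = -4.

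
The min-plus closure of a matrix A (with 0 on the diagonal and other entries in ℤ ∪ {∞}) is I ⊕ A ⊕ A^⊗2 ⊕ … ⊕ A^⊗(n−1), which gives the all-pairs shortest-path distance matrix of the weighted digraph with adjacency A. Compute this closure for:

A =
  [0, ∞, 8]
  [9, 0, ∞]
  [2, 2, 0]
Closure =
  [0, 10, 8]
  [9, 0, 17]
  [2, 2, 0]

This is the Floyd-Warshall all-pairs shortest-path computation. For each intermediate vertex k = 0, 1, …, 2, update dist[i][j] ← min(dist[i][j], dist[i][k] + dist[k][j]). The final matrix gives, for each (i, j), the minimum total weight of any directed path from i to j (possibly empty when i = j).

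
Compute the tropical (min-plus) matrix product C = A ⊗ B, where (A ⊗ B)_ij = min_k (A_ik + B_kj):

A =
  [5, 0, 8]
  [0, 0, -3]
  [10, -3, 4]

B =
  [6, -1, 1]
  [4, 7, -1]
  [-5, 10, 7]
A ⊗ B =
  [3, 4, -1]
  [-8, -1, -1]
  [-1, 4, -4]

Apply the min-plus product entry-by-entry:
  C[0][0] = min over k of (A[0][0] + B[0][0] = 5 + 6 = 11, A[0][1] + B[1][0] = 0 + 4 = 4, A[0][2] + B[2][0] = 8 + -5 = 3) = 3 (attained at k = 2)
  C[0][1] = min over k of (A[0][0] + B[0][1] = 5 + -1 = 4, A[0][1] + B[1][1] = 0 + 7 = 7, A[0][2] + B[2][1] = 8 + 10 = 18) = 4 (attained at k = 0)
  C[0][2] = min over k of (A[0][0] + B[0][2] = 5 + 1 = 6, A[0][1] + B[1][2] = 0 + -1 = -1, A[0][2] + B[2][2] = 8 + 7 = 15) = -1 (attained at k = 1)
  C[1][0] = min over k of (A[1][0] + B[0][0] = 0 + 6 = 6, A[1][1] + B[1][0] = 0 + 4 = 4, A[1][2] + B[2][0] = -3 + -5 = -8) = -8 (attained at k = 2)
  C[1][1] = min over k of (A[1][0] + B[0][1] = 0 + -1 = -1, A[1][1] + B[1][1] = 0 + 7 = 7, A[1][2] + B[2][1] = -3 + 10 = 7) = -1 (attained at k = 0)
  C[1][2] = min over k of (A[1][0] + B[0][2] = 0 + 1 = 1, A[1][1] + B[1][2] = 0 + -1 = -1, A[1][2] + B[2][2] = -3 + 7 = 4) = -1 (attained at k = 1)
  C[2][0] = min over k of (A[2][0] + B[0][0] = 10 + 6 = 16, A[2][1] + B[1][0] = -3 + 4 = 1, A[2][2] + B[2][0] = 4 + -5 = -1) = -1 (attained at k = 2)
  C[2][1] = min over k of (A[2][0] + B[0][1] = 10 + -1 = 9, A[2][1] + B[1][1] = -3 + 7 = 4, A[2][2] + B[2][1] = 4 + 10 = 14) = 4 (attained at k = 1)
  C[2][2] = min over k of (A[2][0] + B[0][2] = 10 + 1 = 11, A[2][1] + B[1][2] = -3 + -1 = -4, A[2][2] + B[2][2] = 4 + 7 = 11) = -4 (attained at k = 1)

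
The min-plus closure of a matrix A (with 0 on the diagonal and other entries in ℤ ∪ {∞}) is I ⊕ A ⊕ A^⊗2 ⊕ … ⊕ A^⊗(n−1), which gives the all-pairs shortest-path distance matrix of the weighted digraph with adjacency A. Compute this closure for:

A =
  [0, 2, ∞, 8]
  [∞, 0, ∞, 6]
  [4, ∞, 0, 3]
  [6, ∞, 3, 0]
Closure =
  [0, 2, 11, 8]
  [12, 0, 9, 6]
  [4, 6, 0, 3]
  [6, 8, 3, 0]

This is the Floyd-Warshall all-pairs shortest-path computation. For each intermediate vertex k = 0, 1, …, 3, update dist[i][j] ← min(dist[i][j], dist[i][k] + dist[k][j]). The final matrix gives, for each (i, j), the minimum total weight of any directed path from i to j (possibly empty when i = j).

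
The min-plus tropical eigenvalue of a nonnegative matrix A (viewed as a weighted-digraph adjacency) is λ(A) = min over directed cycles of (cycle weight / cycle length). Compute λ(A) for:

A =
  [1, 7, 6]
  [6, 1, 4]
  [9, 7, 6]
λ(A) = 1

Enumerate directed cycles and compute their means (weight / length). Sample:
  cycle 0 → 0: weight = 1, length = 1, mean = 1/1 ≈ 1.000
  cycle 1 → 1: weight = 1, length = 1, mean = 1/1 ≈ 1.000
  cycle 2 → 2: weight = 6, length = 1, mean = 6/1 ≈ 6.000
  cycle 0 → 1 → 0: weight = 13, length = 2, mean = 13/2 ≈ 6.500
  cycle 0 → 2 → 0: weight = 15, length = 2, mean = 15/2 ≈ 7.500
  cycle 1 → 0 → 1: weight = 13, length = 2, mean = 13/2 ≈ 6.500
Minimum mean = 1.000, attained e.g. along the cycle 0 → 0 with weight 1 and length 1. So λ(A) = 1/1 = 1.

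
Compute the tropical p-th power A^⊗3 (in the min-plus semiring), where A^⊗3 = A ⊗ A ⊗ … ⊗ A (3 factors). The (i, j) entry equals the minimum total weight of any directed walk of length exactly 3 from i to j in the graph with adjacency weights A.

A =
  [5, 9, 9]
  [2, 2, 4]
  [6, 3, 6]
A^⊗3 =
  [13, 13, 15]
  [6, 6, 8]
  [7, 7, 9]

Each entry (A^⊗3)_ij equals the minimum over all length-3 walks i = v_0 → v_1 → … → v_3 = j of Σ_t A[v_t][v_{t+1}]. For example, for (i, j) = (0, 2) we minimise over 9 possible intermediate vertex sequences; the minimum is 15, attained along the walk 0 → 1 → 1 → 2.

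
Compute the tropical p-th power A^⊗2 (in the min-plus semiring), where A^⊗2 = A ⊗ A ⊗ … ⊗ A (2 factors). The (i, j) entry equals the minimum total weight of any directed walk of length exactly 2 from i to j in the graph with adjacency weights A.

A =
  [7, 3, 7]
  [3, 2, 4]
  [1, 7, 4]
A^⊗2 =
  [6, 5, 7]
  [5, 4, 6]
  [5, 4, 8]

Each entry (A^⊗2)_ij equals the minimum over all length-2 walks i = v_0 → v_1 → … → v_2 = j of Σ_t A[v_t][v_{t+1}]. For example, for (i, j) = (0, 2) we minimise over 3 possible intermediate vertex sequences; the minimum is 7, attained along the walk 0 → 1 → 2.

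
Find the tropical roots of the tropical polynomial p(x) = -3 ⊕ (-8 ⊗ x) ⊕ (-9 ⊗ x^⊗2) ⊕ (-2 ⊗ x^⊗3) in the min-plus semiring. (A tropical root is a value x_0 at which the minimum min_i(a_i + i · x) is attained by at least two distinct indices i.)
Roots: {-7, 1, 5}

Each tropical root is a break point of the lower envelope of the lines y = a_i + i · x (there are 4 lines, with slopes 0, 1, ..., 3). Only the lines that attain the minimum somewhere contribute to roots; other lines are dominated. Here the surviving (envelope) indices are i = 3, i = 2, i = 1, i = 0.
Intersections between consecutive envelope lines give the roots: for adjacent envelope indices i < j the intersection is x = (a_i − a_j) / (j − i). Reading off the sorted break points: {-7, 1, 5}.
Verification: at each break x_0, at least two indices attain the minimum of min_i(a_i + i · x_0).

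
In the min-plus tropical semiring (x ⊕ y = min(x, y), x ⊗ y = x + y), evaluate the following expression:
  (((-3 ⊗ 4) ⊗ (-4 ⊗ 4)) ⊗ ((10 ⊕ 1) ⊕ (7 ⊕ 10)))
(((-3 ⊗ 4) ⊗ (-4 ⊗ 4)) ⊗ ((10 ⊕ 1) ⊕ (7 ⊕ 10))) = 2

Expand innermost to outermost. Recall ⊕ takes the minimum of its arguments and ⊗ takes their sum. Working out the expression (((-3 ⊗ 4) ⊗ (-4 ⊗ 4)) ⊗ ((10 ⊕ 1) ⊕ (7 ⊕ 10))) gives 2.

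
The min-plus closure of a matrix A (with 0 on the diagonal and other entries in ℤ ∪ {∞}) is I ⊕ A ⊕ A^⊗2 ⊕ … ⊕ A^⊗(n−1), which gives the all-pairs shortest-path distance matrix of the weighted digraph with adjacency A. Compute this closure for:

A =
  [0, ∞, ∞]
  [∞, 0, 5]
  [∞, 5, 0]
Closure =
  [0, ∞, ∞]
  [∞, 0, 5]
  [∞, 5, 0]

This is the Floyd-Warshall all-pairs shortest-path computation. For each intermediate vertex k = 0, 1, …, 2, update dist[i][j] ← min(dist[i][j], dist[i][k] + dist[k][j]). The final matrix gives, for each (i, j), the minimum total weight of any directed path from i to j (possibly empty when i = j).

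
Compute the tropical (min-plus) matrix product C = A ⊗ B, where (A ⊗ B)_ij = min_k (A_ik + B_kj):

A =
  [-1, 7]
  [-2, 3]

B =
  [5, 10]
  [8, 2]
A ⊗ B =
  [4, 9]
  [3, 5]

Apply the min-plus product entry-by-entry:
  C[0][0] = min over k of (A[0][0] + B[0][0] = -1 + 5 = 4, A[0][1] + B[1][0] = 7 + 8 = 15) = 4 (attained at k = 0)
  C[0][1] = min over k of (A[0][0] + B[0][1] = -1 + 10 = 9, A[0][1] + B[1][1] = 7 + 2 = 9) = 9 (attained at k = 0)
  C[1][0] = min over k of (A[1][0] + B[0][0] = -2 + 5 = 3, A[1][1] + B[1][0] = 3 + 8 = 11) = 3 (attained at k = 0)
  C[1][1] = min over k of (A[1][0] + B[0][1] = -2 + 10 = 8, A[1][1] + B[1][1] = 3 + 2 = 5) = 5 (attained at k = 1)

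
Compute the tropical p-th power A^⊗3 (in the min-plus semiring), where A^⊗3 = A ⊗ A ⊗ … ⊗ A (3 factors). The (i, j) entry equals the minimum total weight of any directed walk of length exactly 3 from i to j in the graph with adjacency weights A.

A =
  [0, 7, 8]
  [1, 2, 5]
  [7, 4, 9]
A^⊗3 =
  [0, 7, 8]
  [1, 6, 9]
  [5, 8, 11]

Each entry (A^⊗3)_ij equals the minimum over all length-3 walks i = v_0 → v_1 → … → v_3 = j of Σ_t A[v_t][v_{t+1}]. For example, for (i, j) = (0, 2) we minimise over 9 possible intermediate vertex sequences; the minimum is 8, attained along the walk 0 → 0 → 0 → 2.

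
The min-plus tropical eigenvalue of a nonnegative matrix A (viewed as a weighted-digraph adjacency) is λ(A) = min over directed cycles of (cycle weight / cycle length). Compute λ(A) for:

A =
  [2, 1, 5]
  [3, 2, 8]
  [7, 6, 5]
λ(A) = 2

Enumerate directed cycles and compute their means (weight / length). Sample:
  cycle 0 → 0: weight = 2, length = 1, mean = 2/1 ≈ 2.000
  cycle 1 → 1: weight = 2, length = 1, mean = 2/1 ≈ 2.000
  cycle 2 → 2: weight = 5, length = 1, mean = 5/1 ≈ 5.000
  cycle 0 → 1 → 0: weight = 4, length = 2, mean = 4/2 ≈ 2.000
  cycle 0 → 2 → 0: weight = 12, length = 2, mean = 12/2 ≈ 6.000
  cycle 1 → 0 → 1: weight = 4, length = 2, mean = 4/2 ≈ 2.000
Minimum mean = 2.000, attained e.g. along the cycle 0 → 0 with weight 2 and length 1. So λ(A) = 2/1 = 2.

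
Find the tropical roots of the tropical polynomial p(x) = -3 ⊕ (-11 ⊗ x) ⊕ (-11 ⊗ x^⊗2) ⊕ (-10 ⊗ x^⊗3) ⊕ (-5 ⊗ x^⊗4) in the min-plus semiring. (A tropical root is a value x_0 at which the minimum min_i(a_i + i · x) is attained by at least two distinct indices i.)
Roots: {-5, -1, 0, 8}

Each tropical root is a break point of the lower envelope of the lines y = a_i + i · x (there are 5 lines, with slopes 0, 1, ..., 4). Only the lines that attain the minimum somewhere contribute to roots; other lines are dominated. Here the surviving (envelope) indices are i = 4, i = 3, i = 2, i = 1, i = 0.
Intersections between consecutive envelope lines give the roots: for adjacent envelope indices i < j the intersection is x = (a_i − a_j) / (j − i). Reading off the sorted break points: {-5, -1, 0, 8}.
Verification: at each break x_0, at least two indices attain the minimum of min_i(a_i + i · x_0).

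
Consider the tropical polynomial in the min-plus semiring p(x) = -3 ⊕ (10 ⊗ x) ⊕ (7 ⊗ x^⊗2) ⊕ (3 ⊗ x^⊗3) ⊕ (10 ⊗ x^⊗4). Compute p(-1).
p(-1) = -3

A tropical monomial a ⊗ x^⊗i evaluates to a + i · x. Evaluating each term at x = -1:
  Term 0 contributes -3 + 0 · -1 = -3
  Term 1 contributes 10 + 1 · -1 = 9
  Term 2 contributes 7 + 2 · -1 = 5
  Term 3 contributes 3 + 3 · -1 = 0
  Term 4 contributes 10 + 4 · -1 = 6
p(-1) = ⊕ of these = min[-3, 9, 5, 0, 6] = -3.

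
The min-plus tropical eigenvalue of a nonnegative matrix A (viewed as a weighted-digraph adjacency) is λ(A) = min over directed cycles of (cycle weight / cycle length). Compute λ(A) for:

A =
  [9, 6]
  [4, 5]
λ(A) = 5

Enumerate directed cycles and compute their means (weight / length). Sample:
  cycle 0 → 0: weight = 9, length = 1, mean = 9/1 ≈ 9.000
  cycle 1 → 1: weight = 5, length = 1, mean = 5/1 ≈ 5.000
  cycle 0 → 1 → 0: weight = 10, length = 2, mean = 10/2 ≈ 5.000
  cycle 1 → 0 → 1: weight = 10, length = 2, mean = 10/2 ≈ 5.000
Minimum mean = 5.000, attained e.g. along the cycle 1 → 1 with weight 5 and length 1. So λ(A) = 5/1 = 5.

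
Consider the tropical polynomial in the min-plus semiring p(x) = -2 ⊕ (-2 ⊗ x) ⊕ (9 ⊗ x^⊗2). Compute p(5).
p(5) = -2

A tropical monomial a ⊗ x^⊗i evaluates to a + i · x. Evaluating each term at x = 5:
  Term 0 contributes -2 + 0 · 5 = -2
  Term 1 contributes -2 + 1 · 5 = 3
  Term 2 contributes 9 + 2 · 5 = 19
p(5) = ⊕ of these = min[-2, 3, 19] = -2.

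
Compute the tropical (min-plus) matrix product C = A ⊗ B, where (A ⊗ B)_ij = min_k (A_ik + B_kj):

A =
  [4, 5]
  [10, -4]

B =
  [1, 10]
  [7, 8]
A ⊗ B =
  [5, 13]
  [3, 4]

Apply the min-plus product entry-by-entry:
  C[0][0] = min over k of (A[0][0] + B[0][0] = 4 + 1 = 5, A[0][1] + B[1][0] = 5 + 7 = 12) = 5 (attained at k = 0)
  C[0][1] = min over k of (A[0][0] + B[0][1] = 4 + 10 = 14, A[0][1] + B[1][1] = 5 + 8 = 13) = 13 (attained at k = 1)
  C[1][0] = min over k of (A[1][0] + B[0][0] = 10 + 1 = 11, A[1][1] + B[1][0] = -4 + 7 = 3) = 3 (attained at k = 1)
  C[1][1] = min over k of (A[1][0] + B[0][1] = 10 + 10 = 20, A[1][1] + B[1][1] = -4 + 8 = 4) = 4 (attained at k = 1)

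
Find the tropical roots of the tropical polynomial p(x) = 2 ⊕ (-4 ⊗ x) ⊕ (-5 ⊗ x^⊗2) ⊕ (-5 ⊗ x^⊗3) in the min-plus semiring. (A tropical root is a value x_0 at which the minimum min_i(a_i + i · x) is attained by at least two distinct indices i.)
Roots: {0, 1, 6}

Each tropical root is a break point of the lower envelope of the lines y = a_i + i · x (there are 4 lines, with slopes 0, 1, ..., 3). Only the lines that attain the minimum somewhere contribute to roots; other lines are dominated. Here the surviving (envelope) indices are i = 3, i = 2, i = 1, i = 0.
Intersections between consecutive envelope lines give the roots: for adjacent envelope indices i < j the intersection is x = (a_i − a_j) / (j − i). Reading off the sorted break points: {0, 1, 6}.
Verification: at each break x_0, at least two indices attain the minimum of min_i(a_i + i · x_0).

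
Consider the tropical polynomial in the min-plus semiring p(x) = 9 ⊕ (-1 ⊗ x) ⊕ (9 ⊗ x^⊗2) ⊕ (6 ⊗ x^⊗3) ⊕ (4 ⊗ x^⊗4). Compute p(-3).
p(-3) = -8

A tropical monomial a ⊗ x^⊗i evaluates to a + i · x. Evaluating each term at x = -3:
  Term 0 contributes 9 + 0 · -3 = 9
  Term 1 contributes -1 + 1 · -3 = -4
  Term 2 contributes 9 + 2 · -3 = 3
  Term 3 contributes 6 + 3 · -3 = -3
  Term 4 contributes 4 + 4 · -3 = -8
p(-3) = ⊕ of these = min[9, -4, 3, -3, -8] = -8.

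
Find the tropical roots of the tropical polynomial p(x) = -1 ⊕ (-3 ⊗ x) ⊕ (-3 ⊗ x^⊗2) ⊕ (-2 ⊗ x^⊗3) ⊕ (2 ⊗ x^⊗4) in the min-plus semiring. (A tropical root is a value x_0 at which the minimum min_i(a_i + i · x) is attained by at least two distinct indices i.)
Roots: {-4, -1, 0, 2}

Each tropical root is a break point of the lower envelope of the lines y = a_i + i · x (there are 5 lines, with slopes 0, 1, ..., 4). Only the lines that attain the minimum somewhere contribute to roots; other lines are dominated. Here the surviving (envelope) indices are i = 4, i = 3, i = 2, i = 1, i = 0.
Intersections between consecutive envelope lines give the roots: for adjacent envelope indices i < j the intersection is x = (a_i − a_j) / (j − i). Reading off the sorted break points: {-4, -1, 0, 2}.
Verification: at each break x_0, at least two indices attain the minimum of min_i(a_i + i · x_0).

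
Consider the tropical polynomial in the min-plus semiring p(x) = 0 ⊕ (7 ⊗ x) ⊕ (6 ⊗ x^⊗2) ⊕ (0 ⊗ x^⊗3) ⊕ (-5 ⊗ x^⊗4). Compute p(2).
p(2) = 0

A tropical monomial a ⊗ x^⊗i evaluates to a + i · x. Evaluating each term at x = 2:
  Term 0 contributes 0 + 0 · 2 = 0
  Term 1 contributes 7 + 1 · 2 = 9
  Term 2 contributes 6 + 2 · 2 = 10
  Term 3 contributes 0 + 3 · 2 = 6
  Term 4 contributes -5 + 4 · 2 = 3
p(2) = ⊕ of these = min[0, 9, 10, 6, 3] = 0.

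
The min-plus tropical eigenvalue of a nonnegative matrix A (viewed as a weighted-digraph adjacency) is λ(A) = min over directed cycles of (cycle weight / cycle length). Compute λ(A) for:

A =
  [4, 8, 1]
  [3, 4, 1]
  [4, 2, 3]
λ(A) = 3/2

Enumerate directed cycles and compute their means (weight / length). Sample:
  cycle 0 → 0: weight = 4, length = 1, mean = 4/1 ≈ 4.000
  cycle 1 → 1: weight = 4, length = 1, mean = 4/1 ≈ 4.000
  cycle 2 → 2: weight = 3, length = 1, mean = 3/1 ≈ 3.000
  cycle 0 → 1 → 0: weight = 11, length = 2, mean = 11/2 ≈ 5.500
  cycle 0 → 2 → 0: weight = 5, length = 2, mean = 5/2 ≈ 2.500
  cycle 1 → 0 → 1: weight = 11, length = 2, mean = 11/2 ≈ 5.500
Minimum mean = 1.500, attained e.g. along the cycle 1 → 2 → 1 with weight 3 and length 2. So λ(A) = 3/2 = 3/2.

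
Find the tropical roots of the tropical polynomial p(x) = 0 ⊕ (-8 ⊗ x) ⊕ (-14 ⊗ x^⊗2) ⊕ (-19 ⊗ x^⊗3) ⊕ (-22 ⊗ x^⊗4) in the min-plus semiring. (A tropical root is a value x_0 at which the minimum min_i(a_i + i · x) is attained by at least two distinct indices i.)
Roots: {3, 5, 6, 8}

Each tropical root is a break point of the lower envelope of the lines y = a_i + i · x (there are 5 lines, with slopes 0, 1, ..., 4). Only the lines that attain the minimum somewhere contribute to roots; other lines are dominated. Here the surviving (envelope) indices are i = 4, i = 3, i = 2, i = 1, i = 0.
Intersections between consecutive envelope lines give the roots: for adjacent envelope indices i < j the intersection is x = (a_i − a_j) / (j − i). Reading off the sorted break points: {3, 5, 6, 8}.
Verification: at each break x_0, at least two indices attain the minimum of min_i(a_i + i · x_0).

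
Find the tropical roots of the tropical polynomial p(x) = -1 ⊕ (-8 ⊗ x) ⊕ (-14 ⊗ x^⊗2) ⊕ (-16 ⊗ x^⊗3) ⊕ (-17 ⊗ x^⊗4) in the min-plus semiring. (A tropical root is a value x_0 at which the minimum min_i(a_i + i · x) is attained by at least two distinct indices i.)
Roots: {1, 2, 6, 7}

Each tropical root is a break point of the lower envelope of the lines y = a_i + i · x (there are 5 lines, with slopes 0, 1, ..., 4). Only the lines that attain the minimum somewhere contribute to roots; other lines are dominated. Here the surviving (envelope) indices are i = 4, i = 3, i = 2, i = 1, i = 0.
Intersections between consecutive envelope lines give the roots: for adjacent envelope indices i < j the intersection is x = (a_i − a_j) / (j − i). Reading off the sorted break points: {1, 2, 6, 7}.
Verification: at each break x_0, at least two indices attain the minimum of min_i(a_i + i · x_0).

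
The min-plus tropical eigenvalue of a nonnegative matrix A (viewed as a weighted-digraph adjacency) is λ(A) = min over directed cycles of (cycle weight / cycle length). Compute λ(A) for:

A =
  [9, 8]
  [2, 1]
λ(A) = 1

Enumerate directed cycles and compute their means (weight / length). Sample:
  cycle 0 → 0: weight = 9, length = 1, mean = 9/1 ≈ 9.000
  cycle 1 → 1: weight = 1, length = 1, mean = 1/1 ≈ 1.000
  cycle 0 → 1 → 0: weight = 10, length = 2, mean = 10/2 ≈ 5.000
  cycle 1 → 0 → 1: weight = 10, length = 2, mean = 10/2 ≈ 5.000
Minimum mean = 1.000, attained e.g. along the cycle 1 → 1 with weight 1 and length 1. So λ(A) = 1/1 = 1.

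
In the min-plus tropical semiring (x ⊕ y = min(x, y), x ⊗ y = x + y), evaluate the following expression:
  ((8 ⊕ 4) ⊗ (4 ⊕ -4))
((8 ⊕ 4) ⊗ (4 ⊕ -4)) = 0

Expand innermost to outermost. Recall ⊕ takes the minimum of its arguments and ⊗ takes their sum. Working out the expression ((8 ⊕ 4) ⊗ (4 ⊕ -4)) gives 0.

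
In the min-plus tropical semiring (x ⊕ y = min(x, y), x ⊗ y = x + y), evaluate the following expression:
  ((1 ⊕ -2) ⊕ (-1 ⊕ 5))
((1 ⊕ -2) ⊕ (-1 ⊕ 5)) = -2

Expand innermost to outermost. Recall ⊕ takes the minimum of its arguments and ⊗ takes their sum. Working out the expression ((1 ⊕ -2) ⊕ (-1 ⊕ 5)) gives -2.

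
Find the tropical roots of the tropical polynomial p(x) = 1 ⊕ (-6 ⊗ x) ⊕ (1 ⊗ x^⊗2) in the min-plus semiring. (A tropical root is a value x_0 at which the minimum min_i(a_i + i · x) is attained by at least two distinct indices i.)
Roots: {-7, 7}

Each tropical root is a break point of the lower envelope of the lines y = a_i + i · x (there are 3 lines, with slopes 0, 1, ..., 2). Only the lines that attain the minimum somewhere contribute to roots; other lines are dominated. Here the surviving (envelope) indices are i = 2, i = 1, i = 0.
Intersections between consecutive envelope lines give the roots: for adjacent envelope indices i < j the intersection is x = (a_i − a_j) / (j − i). Reading off the sorted break points: {-7, 7}.
Verification: at each break x_0, at least two indices attain the minimum of min_i(a_i + i · x_0).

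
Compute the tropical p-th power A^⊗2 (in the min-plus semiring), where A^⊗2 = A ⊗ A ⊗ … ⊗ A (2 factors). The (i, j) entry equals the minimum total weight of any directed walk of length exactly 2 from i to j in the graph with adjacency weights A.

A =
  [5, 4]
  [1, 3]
A^⊗2 =
  [5, 7]
  [4, 5]

Each entry (A^⊗2)_ij equals the minimum over all length-2 walks i = v_0 → v_1 → … → v_2 = j of Σ_t A[v_t][v_{t+1}]. For example, for (i, j) = (0, 1) we minimise over 2 possible intermediate vertex sequences; the minimum is 7, attained along the walk 0 → 1 → 1.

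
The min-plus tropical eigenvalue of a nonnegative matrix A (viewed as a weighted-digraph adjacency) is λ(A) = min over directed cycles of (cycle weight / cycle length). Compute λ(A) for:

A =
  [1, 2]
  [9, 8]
λ(A) = 1

Enumerate directed cycles and compute their means (weight / length). Sample:
  cycle 0 → 0: weight = 1, length = 1, mean = 1/1 ≈ 1.000
  cycle 1 → 1: weight = 8, length = 1, mean = 8/1 ≈ 8.000
  cycle 0 → 1 → 0: weight = 11, length = 2, mean = 11/2 ≈ 5.500
  cycle 1 → 0 → 1: weight = 11, length = 2, mean = 11/2 ≈ 5.500
Minimum mean = 1.000, attained e.g. along the cycle 0 → 0 with weight 1 and length 1. So λ(A) = 1/1 = 1.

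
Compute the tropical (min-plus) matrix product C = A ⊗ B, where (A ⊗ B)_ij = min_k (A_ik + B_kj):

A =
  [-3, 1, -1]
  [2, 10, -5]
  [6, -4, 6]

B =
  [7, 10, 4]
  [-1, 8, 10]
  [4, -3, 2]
A ⊗ B =
  [0, -4, 1]
  [-1, -8, -3]
  [-5, 3, 6]

Apply the min-plus product entry-by-entry:
  C[0][0] = min over k of (A[0][0] + B[0][0] = -3 + 7 = 4, A[0][1] + B[1][0] = 1 + -1 = 0, A[0][2] + B[2][0] = -1 + 4 = 3) = 0 (attained at k = 1)
  C[0][1] = min over k of (A[0][0] + B[0][1] = -3 + 10 = 7, A[0][1] + B[1][1] = 1 + 8 = 9, A[0][2] + B[2][1] = -1 + -3 = -4) = -4 (attained at k = 2)
  C[0][2] = min over k of (A[0][0] + B[0][2] = -3 + 4 = 1, A[0][1] + B[1][2] = 1 + 10 = 11, A[0][2] + B[2][2] = -1 + 2 = 1) = 1 (attained at k = 0)
  C[1][0] = min over k of (A[1][0] + B[0][0] = 2 + 7 = 9, A[1][1] + B[1][0] = 10 + -1 = 9, A[1][2] + B[2][0] = -5 + 4 = -1) = -1 (attained at k = 2)
  C[1][1] = min over k of (A[1][0] + B[0][1] = 2 + 10 = 12, A[1][1] + B[1][1] = 10 + 8 = 18, A[1][2] + B[2][1] = -5 + -3 = -8) = -8 (attained at k = 2)
  C[1][2] = min over k of (A[1][0] + B[0][2] = 2 + 4 = 6, A[1][1] + B[1][2] = 10 + 10 = 20, A[1][2] + B[2][2] = -5 + 2 = -3) = -3 (attained at k = 2)
  C[2][0] = min over k of (A[2][0] + B[0][0] = 6 + 7 = 13, A[2][1] + B[1][0] = -4 + -1 = -5, A[2][2] + B[2][0] = 6 + 4 = 10) = -5 (attained at k = 1)
  C[2][1] = min over k of (A[2][0] + B[0][1] = 6 + 10 = 16, A[2][1] + B[1][1] = -4 + 8 = 4, A[2][2] + B[2][1] = 6 + -3 = 3) = 3 (attained at k = 2)
  C[2][2] = min over k of (A[2][0] + B[0][2] = 6 + 4 = 10, A[2][1] + B[1][2] = -4 + 10 = 6, A[2][2] + B[2][2] = 6 + 2 = 8) = 6 (attained at k = 1)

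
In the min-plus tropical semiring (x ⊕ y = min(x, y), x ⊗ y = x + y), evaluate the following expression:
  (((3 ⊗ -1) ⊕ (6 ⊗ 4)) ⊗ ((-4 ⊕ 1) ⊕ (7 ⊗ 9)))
(((3 ⊗ -1) ⊕ (6 ⊗ 4)) ⊗ ((-4 ⊕ 1) ⊕ (7 ⊗ 9))) = -2

Expand innermost to outermost. Recall ⊕ takes the minimum of its arguments and ⊗ takes their sum. Working out the expression (((3 ⊗ -1) ⊕ (6 ⊗ 4)) ⊗ ((-4 ⊕ 1) ⊕ (7 ⊗ 9))) gives -2.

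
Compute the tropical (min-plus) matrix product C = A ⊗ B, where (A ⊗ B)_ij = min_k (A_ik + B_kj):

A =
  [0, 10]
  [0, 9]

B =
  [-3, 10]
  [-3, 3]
A ⊗ B =
  [-3, 10]
  [-3, 10]

Apply the min-plus product entry-by-entry:
  C[0][0] = min over k of (A[0][0] + B[0][0] = 0 + -3 = -3, A[0][1] + B[1][0] = 10 + -3 = 7) = -3 (attained at k = 0)
  C[0][1] = min over k of (A[0][0] + B[0][1] = 0 + 10 = 10, A[0][1] + B[1][1] = 10 + 3 = 13) = 10 (attained at k = 0)
  C[1][0] = min over k of (A[1][0] + B[0][0] = 0 + -3 = -3, A[1][1] + B[1][0] = 9 + -3 = 6) = -3 (attained at k = 0)
  C[1][1] = min over k of (A[1][0] + B[0][1] = 0 + 10 = 10, A[1][1] + B[1][1] = 9 + 3 = 12) = 10 (attained at k = 0)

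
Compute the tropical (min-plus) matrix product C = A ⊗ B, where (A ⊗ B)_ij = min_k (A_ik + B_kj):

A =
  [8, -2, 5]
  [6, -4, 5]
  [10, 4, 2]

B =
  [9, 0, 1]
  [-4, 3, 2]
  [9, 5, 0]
A ⊗ B =
  [-6, 1, 0]
  [-8, -1, -2]
  [0, 7, 2]

Apply the min-plus product entry-by-entry:
  C[0][0] = min over k of (A[0][0] + B[0][0] = 8 + 9 = 17, A[0][1] + B[1][0] = -2 + -4 = -6, A[0][2] + B[2][0] = 5 + 9 = 14) = -6 (attained at k = 1)
  C[0][1] = min over k of (A[0][0] + B[0][1] = 8 + 0 = 8, A[0][1] + B[1][1] = -2 + 3 = 1, A[0][2] + B[2][1] = 5 + 5 = 10) = 1 (attained at k = 1)
  C[0][2] = min over k of (A[0][0] + B[0][2] = 8 + 1 = 9, A[0][1] + B[1][2] = -2 + 2 = 0, A[0][2] + B[2][2] = 5 + 0 = 5) = 0 (attained at k = 1)
  C[1][0] = min over k of (A[1][0] + B[0][0] = 6 + 9 = 15, A[1][1] + B[1][0] = -4 + -4 = -8, A[1][2] + B[2][0] = 5 + 9 = 14) = -8 (attained at k = 1)
  C[1][1] = min over k of (A[1][0] + B[0][1] = 6 + 0 = 6, A[1][1] + B[1][1] = -4 + 3 = -1, A[1][2] + B[2][1] = 5 + 5 = 10) = -1 (attained at k = 1)
  C[1][2] = min over k of (A[1][0] + B[0][2] = 6 + 1 = 7, A[1][1] + B[1][2] = -4 + 2 = -2, A[1][2] + B[2][2] = 5 + 0 = 5) = -2 (attained at k = 1)
  C[2][0] = min over k of (A[2][0] + B[0][0] = 10 + 9 = 19, A[2][1] + B[1][0] = 4 + -4 = 0, A[2][2] + B[2][0] = 2 + 9 = 11) = 0 (attained at k = 1)
  C[2][1] = min over k of (A[2][0] + B[0][1] = 10 + 0 = 10, A[2][1] + B[1][1] = 4 + 3 = 7, A[2][2] + B[2][1] = 2 + 5 = 7) = 7 (attained at k = 1)
  C[2][2] = min over k of (A[2][0] + B[0][2] = 10 + 1 = 11, A[2][1] + B[1][2] = 4 + 2 = 6, A[2][2] + B[2][2] = 2 + 0 = 2) = 2 (attained at k = 2)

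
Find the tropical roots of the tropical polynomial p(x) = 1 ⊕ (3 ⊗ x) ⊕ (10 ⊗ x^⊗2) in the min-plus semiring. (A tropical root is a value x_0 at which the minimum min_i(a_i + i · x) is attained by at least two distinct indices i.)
Roots: {-7, -2}

Each tropical root is a break point of the lower envelope of the lines y = a_i + i · x (there are 3 lines, with slopes 0, 1, ..., 2). Only the lines that attain the minimum somewhere contribute to roots; other lines are dominated. Here the surviving (envelope) indices are i = 2, i = 1, i = 0.
Intersections between consecutive envelope lines give the roots: for adjacent envelope indices i < j the intersection is x = (a_i − a_j) / (j − i). Reading off the sorted break points: {-7, -2}.
Verification: at each break x_0, at least two indices attain the minimum of min_i(a_i + i · x_0).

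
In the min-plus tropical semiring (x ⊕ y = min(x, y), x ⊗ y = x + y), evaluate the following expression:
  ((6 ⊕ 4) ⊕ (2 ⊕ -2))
((6 ⊕ 4) ⊕ (2 ⊕ -2)) = -2

Expand innermost to outermost. Recall ⊕ takes the minimum of its arguments and ⊗ takes their sum. Working out the expression ((6 ⊕ 4) ⊕ (2 ⊕ -2)) gives -2.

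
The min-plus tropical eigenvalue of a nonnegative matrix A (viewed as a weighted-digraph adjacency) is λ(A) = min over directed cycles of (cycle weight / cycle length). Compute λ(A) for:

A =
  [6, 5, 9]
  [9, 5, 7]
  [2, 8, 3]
λ(A) = 3

Enumerate directed cycles and compute their means (weight / length). Sample:
  cycle 0 → 0: weight = 6, length = 1, mean = 6/1 ≈ 6.000
  cycle 1 → 1: weight = 5, length = 1, mean = 5/1 ≈ 5.000
  cycle 2 → 2: weight = 3, length = 1, mean = 3/1 ≈ 3.000
  cycle 0 → 1 → 0: weight = 14, length = 2, mean = 14/2 ≈ 7.000
  cycle 0 → 2 → 0: weight = 11, length = 2, mean = 11/2 ≈ 5.500
  cycle 1 → 0 → 1: weight = 14, length = 2, mean = 14/2 ≈ 7.000
Minimum mean = 3.000, attained e.g. along the cycle 2 → 2 with weight 3 and length 1. So λ(A) = 3/1 = 3.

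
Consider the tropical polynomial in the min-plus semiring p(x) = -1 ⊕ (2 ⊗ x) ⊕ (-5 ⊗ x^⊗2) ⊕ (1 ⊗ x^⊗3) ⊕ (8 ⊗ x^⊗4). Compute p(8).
p(8) = -1

A tropical monomial a ⊗ x^⊗i evaluates to a + i · x. Evaluating each term at x = 8:
  Term 0 contributes -1 + 0 · 8 = -1
  Term 1 contributes 2 + 1 · 8 = 10
  Term 2 contributes -5 + 2 · 8 = 11
  Term 3 contributes 1 + 3 · 8 = 25
  Term 4 contributes 8 + 4 · 8 = 40
p(8) = ⊕ of these = min[-1, 10, 11, 25, 40] = -1.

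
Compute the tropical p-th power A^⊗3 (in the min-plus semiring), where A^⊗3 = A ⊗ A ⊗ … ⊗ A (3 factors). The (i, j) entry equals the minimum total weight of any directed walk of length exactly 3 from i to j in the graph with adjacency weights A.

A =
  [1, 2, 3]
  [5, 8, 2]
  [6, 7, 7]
A^⊗3 =
  [3, 4, 5]
  [7, 8, 9]
  [8, 9, 10]

Each entry (A^⊗3)_ij equals the minimum over all length-3 walks i = v_0 → v_1 → … → v_3 = j of Σ_t A[v_t][v_{t+1}]. For example, for (i, j) = (0, 2) we minimise over 9 possible intermediate vertex sequences; the minimum is 5, attained along the walk 0 → 0 → 0 → 2.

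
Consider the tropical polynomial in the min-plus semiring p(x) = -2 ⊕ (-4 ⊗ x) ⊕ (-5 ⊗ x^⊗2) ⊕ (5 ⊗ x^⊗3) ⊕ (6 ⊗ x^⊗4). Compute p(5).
p(5) = -2

A tropical monomial a ⊗ x^⊗i evaluates to a + i · x. Evaluating each term at x = 5:
  Term 0 contributes -2 + 0 · 5 = -2
  Term 1 contributes -4 + 1 · 5 = 1
  Term 2 contributes -5 + 2 · 5 = 5
  Term 3 contributes 5 + 3 · 5 = 20
  Term 4 contributes 6 + 4 · 5 = 26
p(5) = ⊕ of these = min[-2, 1, 5, 20, 26] = -2.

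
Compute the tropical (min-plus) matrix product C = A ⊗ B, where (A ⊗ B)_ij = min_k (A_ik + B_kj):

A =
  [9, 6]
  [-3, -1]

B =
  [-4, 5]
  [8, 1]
A ⊗ B =
  [5, 7]
  [-7, 0]

Apply the min-plus product entry-by-entry:
  C[0][0] = min over k of (A[0][0] + B[0][0] = 9 + -4 = 5, A[0][1] + B[1][0] = 6 + 8 = 14) = 5 (attained at k = 0)
  C[0][1] = min over k of (A[0][0] + B[0][1] = 9 + 5 = 14, A[0][1] + B[1][1] = 6 + 1 = 7) = 7 (attained at k = 1)
  C[1][0] = min over k of (A[1][0] + B[0][0] = -3 + -4 = -7, A[1][1] + B[1][0] = -1 + 8 = 7) = -7 (attained at k = 0)
  C[1][1] = min over k of (A[1][0] + B[0][1] = -3 + 5 = 2, A[1][1] + B[1][1] = -1 + 1 = 0) = 0 (attained at k = 1)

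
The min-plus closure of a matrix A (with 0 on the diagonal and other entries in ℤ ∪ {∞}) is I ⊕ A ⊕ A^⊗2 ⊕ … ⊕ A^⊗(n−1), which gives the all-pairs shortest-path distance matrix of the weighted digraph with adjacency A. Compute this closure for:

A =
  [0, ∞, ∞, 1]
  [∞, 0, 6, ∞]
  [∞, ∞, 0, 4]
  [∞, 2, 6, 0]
Closure =
  [0, 3, 7, 1]
  [∞, 0, 6, 10]
  [∞, 6, 0, 4]
  [∞, 2, 6, 0]

This is the Floyd-Warshall all-pairs shortest-path computation. For each intermediate vertex k = 0, 1, …, 3, update dist[i][j] ← min(dist[i][j], dist[i][k] + dist[k][j]). The final matrix gives, for each (i, j), the minimum total weight of any directed path from i to j (possibly empty when i = j).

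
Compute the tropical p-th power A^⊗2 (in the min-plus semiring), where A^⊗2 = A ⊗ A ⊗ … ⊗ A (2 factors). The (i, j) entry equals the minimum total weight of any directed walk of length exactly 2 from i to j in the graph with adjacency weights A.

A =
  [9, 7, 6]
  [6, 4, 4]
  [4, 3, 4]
A^⊗2 =
  [10, 9, 10]
  [8, 7, 8]
  [8, 7, 7]

Each entry (A^⊗2)_ij equals the minimum over all length-2 walks i = v_0 → v_1 → … → v_2 = j of Σ_t A[v_t][v_{t+1}]. For example, for (i, j) = (0, 2) we minimise over 3 possible intermediate vertex sequences; the minimum is 10, attained along the walk 0 → 2 → 2.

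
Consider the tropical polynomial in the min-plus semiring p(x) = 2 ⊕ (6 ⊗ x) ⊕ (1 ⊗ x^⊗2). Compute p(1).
p(1) = 2

A tropical monomial a ⊗ x^⊗i evaluates to a + i · x. Evaluating each term at x = 1:
  Term 0 contributes 2 + 0 · 1 = 2
  Term 1 contributes 6 + 1 · 1 = 7
  Term 2 contributes 1 + 2 · 1 = 3
p(1) = ⊕ of these = min[2, 7, 3] = 2.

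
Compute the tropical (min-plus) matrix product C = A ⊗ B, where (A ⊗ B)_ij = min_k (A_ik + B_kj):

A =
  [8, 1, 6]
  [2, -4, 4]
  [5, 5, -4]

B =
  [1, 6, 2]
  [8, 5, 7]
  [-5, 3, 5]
A ⊗ B =
  [1, 6, 8]
  [-1, 1, 3]
  [-9, -1, 1]

Apply the min-plus product entry-by-entry:
  C[0][0] = min over k of (A[0][0] + B[0][0] = 8 + 1 = 9, A[0][1] + B[1][0] = 1 + 8 = 9, A[0][2] + B[2][0] = 6 + -5 = 1) = 1 (attained at k = 2)
  C[0][1] = min over k of (A[0][0] + B[0][1] = 8 + 6 = 14, A[0][1] + B[1][1] = 1 + 5 = 6, A[0][2] + B[2][1] = 6 + 3 = 9) = 6 (attained at k = 1)
  C[0][2] = min over k of (A[0][0] + B[0][2] = 8 + 2 = 10, A[0][1] + B[1][2] = 1 + 7 = 8, A[0][2] + B[2][2] = 6 + 5 = 11) = 8 (attained at k = 1)
  C[1][0] = min over k of (A[1][0] + B[0][0] = 2 + 1 = 3, A[1][1] + B[1][0] = -4 + 8 = 4, A[1][2] + B[2][0] = 4 + -5 = -1) = -1 (attained at k = 2)
  C[1][1] = min over k of (A[1][0] + B[0][1] = 2 + 6 = 8, A[1][1] + B[1][1] = -4 + 5 = 1, A[1][2] + B[2][1] = 4 + 3 = 7) = 1 (attained at k = 1)
  C[1][2] = min over k of (A[1][0] + B[0][2] = 2 + 2 = 4, A[1][1] + B[1][2] = -4 + 7 = 3, A[1][2] + B[2][2] = 4 + 5 = 9) = 3 (attained at k = 1)
  C[2][0] = min over k of (A[2][0] + B[0][0] = 5 + 1 = 6, A[2][1] + B[1][0] = 5 + 8 = 13, A[2][2] + B[2][0] = -4 + -5 = -9) = -9 (attained at k = 2)
  C[2][1] = min over k of (A[2][0] + B[0][1] = 5 + 6 = 11, A[2][1] + B[1][1] = 5 + 5 = 10, A[2][2] + B[2][1] = -4 + 3 = -1) = -1 (attained at k = 2)
  C[2][2] = min over k of (A[2][0] + B[0][2] = 5 + 2 = 7, A[2][1] + B[1][2] = 5 + 7 = 12, A[2][2] + B[2][2] = -4 + 5 = 1) = 1 (attained at k = 2)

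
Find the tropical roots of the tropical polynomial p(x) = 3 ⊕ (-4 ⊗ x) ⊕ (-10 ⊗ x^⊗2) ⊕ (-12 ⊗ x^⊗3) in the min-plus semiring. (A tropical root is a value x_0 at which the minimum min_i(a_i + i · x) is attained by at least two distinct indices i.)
Roots: {2, 6, 7}

Each tropical root is a break point of the lower envelope of the lines y = a_i + i · x (there are 4 lines, with slopes 0, 1, ..., 3). Only the lines that attain the minimum somewhere contribute to roots; other lines are dominated. Here the surviving (envelope) indices are i = 3, i = 2, i = 1, i = 0.
Intersections between consecutive envelope lines give the roots: for adjacent envelope indices i < j the intersection is x = (a_i − a_j) / (j − i). Reading off the sorted break points: {2, 6, 7}.
Verification: at each break x_0, at least two indices attain the minimum of min_i(a_i + i · x_0).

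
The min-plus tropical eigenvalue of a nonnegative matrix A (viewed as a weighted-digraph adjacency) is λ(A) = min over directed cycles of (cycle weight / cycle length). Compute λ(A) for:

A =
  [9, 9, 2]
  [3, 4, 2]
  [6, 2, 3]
λ(A) = 2

Enumerate directed cycles and compute their means (weight / length). Sample:
  cycle 0 → 0: weight = 9, length = 1, mean = 9/1 ≈ 9.000
  cycle 1 → 1: weight = 4, length = 1, mean = 4/1 ≈ 4.000
  cycle 2 → 2: weight = 3, length = 1, mean = 3/1 ≈ 3.000
  cycle 0 → 1 → 0: weight = 12, length = 2, mean = 12/2 ≈ 6.000
  cycle 0 → 2 → 0: weight = 8, length = 2, mean = 8/2 ≈ 4.000
  cycle 1 → 0 → 1: weight = 12, length = 2, mean = 12/2 ≈ 6.000
Minimum mean = 2.000, attained e.g. along the cycle 1 → 2 → 1 with weight 4 and length 2. So λ(A) = 4/2 = 2.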